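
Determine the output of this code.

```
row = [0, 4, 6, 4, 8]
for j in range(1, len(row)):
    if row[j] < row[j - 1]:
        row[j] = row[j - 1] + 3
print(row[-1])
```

j=1: 4>=0, unchanged → [0, 4, 6, 4, 8]
j=2: 6>=4, unchanged → [0, 4, 6, 4, 8]
j=3: 4<6, row[3] = 6+3 = 9 → [0, 4, 6, 9, 8]
j=4: 8<9, row[4] = 9+3 = 12 → [0, 4, 6, 9, 12]

12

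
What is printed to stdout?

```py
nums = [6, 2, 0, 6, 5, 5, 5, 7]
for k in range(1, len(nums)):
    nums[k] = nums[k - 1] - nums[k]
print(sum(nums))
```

-48

k=1: nums[1] = 6-2 = 4 → [6, 4, 0, 6, 5, 5, 5, 7]
k=2: nums[2] = 4-0 = 4 → [6, 4, 4, 6, 5, 5, 5, 7]
k=3: nums[3] = 4-6 = -2 → [6, 4, 4, -2, 5, 5, 5, 7]
k=4: nums[4] = (-2)-5 = -7 → [6, 4, 4, -2, -7, 5, 5, 7]
k=5: nums[5] = (-7)-5 = -12 → [6, 4, 4, -2, -7, -12, 5, 7]
k=6: nums[6] = (-12)-5 = -17 → [6, 4, 4, -2, -7, -12, -17, 7]
k=7: nums[7] = (-17)-7 = -24 → [6, 4, 4, -2, -7, -12, -17, -24]
sum = -48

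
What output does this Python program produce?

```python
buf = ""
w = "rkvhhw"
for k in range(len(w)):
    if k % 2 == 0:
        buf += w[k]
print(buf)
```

rvh

k=0: add 'r' → 'r'
k=1: skip
k=2: add 'v' → 'rv'
k=3: skip
k=4: add 'h' → 'rvh'
k=5: skip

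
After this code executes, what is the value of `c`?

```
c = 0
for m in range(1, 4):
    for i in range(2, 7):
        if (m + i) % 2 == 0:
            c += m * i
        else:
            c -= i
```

m=1,i=2: odd sum, c = 0-2 = -2
m=1,i=3: even sum, c = (-2)+3 = 1
m=1,i=4: odd sum, c = 1-4 = -3
m=1,i=5: even sum, c = (-3)+5 = 2
m=1,i=6: odd sum, c = 2-6 = -4
m=2,i=2: even sum, c = (-4)+4 = 0
m=2,i=3: odd sum, c = 0-3 = -3
m=2,i=4: even sum, c = (-3)+8 = 5
m=2,i=5: odd sum, c = 5-5 = 0
m=2,i=6: even sum, c = 0+12 = 12
m=3,i=2: odd sum, c = 12-2 = 10
m=3,i=3: even sum, c = 10+9 = 19
m=3,i=4: odd sum, c = 19-4 = 15
m=3,i=5: even sum, c = 15+15 = 30
m=3,i=6: odd sum, c = 30-6 = 24

24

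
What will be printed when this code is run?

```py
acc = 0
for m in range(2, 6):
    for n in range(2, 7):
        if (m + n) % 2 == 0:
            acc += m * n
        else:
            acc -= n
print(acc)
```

96

m=2,n=2: even sum, acc = 0+4 = 4
m=2,n=3: odd sum, acc = 4-3 = 1
m=2,n=4: even sum, acc = 1+8 = 9
m=2,n=5: odd sum, acc = 9-5 = 4
m=2,n=6: even sum, acc = 4+12 = 16
m=3,n=2: odd sum, acc = 16-2 = 14
m=3,n=3: even sum, acc = 14+9 = 23
m=3,n=4: odd sum, acc = 23-4 = 19
m=3,n=5: even sum, acc = 19+15 = 34
m=3,n=6: odd sum, acc = 34-6 = 28
m=4,n=2: even sum, acc = 28+8 = 36
m=4,n=3: odd sum, acc = 36-3 = 33
m=4,n=4: even sum, acc = 33+16 = 49
m=4,n=5: odd sum, acc = 49-5 = 44
m=4,n=6: even sum, acc = 44+24 = 68
m=5,n=2: odd sum, acc = 68-2 = 66
m=5,n=3: even sum, acc = 66+15 = 81
m=5,n=4: odd sum, acc = 81-4 = 77
m=5,n=5: even sum, acc = 77+25 = 102
m=5,n=6: odd sum, acc = 102-6 = 96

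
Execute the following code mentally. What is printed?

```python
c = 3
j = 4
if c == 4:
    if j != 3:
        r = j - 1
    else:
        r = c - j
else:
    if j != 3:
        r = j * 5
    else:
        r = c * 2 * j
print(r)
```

c=3, j=4
c == 4 is False; j != 3 is True
→ r = j * 5 = 20

20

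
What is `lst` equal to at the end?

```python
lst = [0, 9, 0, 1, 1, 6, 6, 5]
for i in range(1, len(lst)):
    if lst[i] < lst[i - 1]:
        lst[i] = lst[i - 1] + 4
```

i=1: 9>=0, unchanged → [0, 9, 0, 1, 1, 6, 6, 5]
i=2: 0<9, lst[2] = 9+4 = 13 → [0, 9, 13, 1, 1, 6, 6, 5]
i=3: 1<13, lst[3] = 13+4 = 17 → [0, 9, 13, 17, 1, 6, 6, 5]
i=4: 1<17, lst[4] = 17+4 = 21 → [0, 9, 13, 17, 21, 6, 6, 5]
i=5: 6<21, lst[5] = 21+4 = 25 → [0, 9, 13, 17, 21, 25, 6, 5]
i=6: 6<25, lst[6] = 25+4 = 29 → [0, 9, 13, 17, 21, 25, 29, 5]
i=7: 5<29, lst[7] = 29+4 = 33 → [0, 9, 13, 17, 21, 25, 29, 33]

[0, 9, 13, 17, 21, 25, 29, 33]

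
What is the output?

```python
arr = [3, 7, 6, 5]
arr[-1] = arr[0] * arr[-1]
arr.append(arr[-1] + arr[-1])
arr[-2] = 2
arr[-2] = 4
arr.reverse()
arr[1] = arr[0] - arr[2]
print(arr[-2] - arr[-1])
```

arr[-1] = arr[0]*arr[-1] = 3*5 = 15 → [3, 7, 6, 15]
append arr[-1]+arr[-1] = 15+15 = 30 → [3, 7, 6, 15, 30]
arr[-2] = 2 → [3, 7, 6, 2, 30]
arr[-2] = 4 → [3, 7, 6, 4, 30]
reverse → [30, 4, 6, 7, 3]
arr[1] = arr[0]-arr[2] = 30-6 = 24 → [30, 24, 6, 7, 3]
arr[-2]-arr[-1] = 7-3 = 4

4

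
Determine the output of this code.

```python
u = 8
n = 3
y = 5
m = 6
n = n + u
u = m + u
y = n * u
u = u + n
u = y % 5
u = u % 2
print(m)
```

6

n = 3+8 = 11
u = 6+8 = 14
y = 11*14 = 154
u = 14+11 = 25
u = 154%5 = 4
u = 4%2 = 0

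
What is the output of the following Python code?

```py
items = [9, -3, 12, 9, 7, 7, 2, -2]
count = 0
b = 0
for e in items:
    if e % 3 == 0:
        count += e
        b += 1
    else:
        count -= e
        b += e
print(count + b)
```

e=9: %3==0, count = 0+9 = 9; b=1
e=-3: %3==0, count = 9+(-3) = 6; b=2
e=12: %3==0, count = 6+12 = 18; b=3
e=9: %3==0, count = 18+9 = 27; b=4
e=7: not %3==0, count = 27-7 = 20; b=11
e=7: not %3==0, count = 20-7 = 13; b=18
e=2: not %3==0, count = 13-2 = 11; b=20
e=-2: not %3==0, count = 11-(-2) = 13; b=18
count+b = 13+18 = 31

31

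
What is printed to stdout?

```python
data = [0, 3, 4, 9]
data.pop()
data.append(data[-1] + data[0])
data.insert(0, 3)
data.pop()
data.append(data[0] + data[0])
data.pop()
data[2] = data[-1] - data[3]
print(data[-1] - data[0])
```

pop() removes 9 → [0, 3, 4]
append data[-1]+data[0] = 4+0 = 4 → [0, 3, 4, 4]
insert 3 at 0 → [3, 0, 3, 4, 4]
pop() removes 4 → [3, 0, 3, 4]
append data[0]+data[0] = 3+3 = 6 → [3, 0, 3, 4, 6]
pop() removes 6 → [3, 0, 3, 4]
data[2] = data[-1]-data[3] = 4-4 = 0 → [3, 0, 0, 4]
data[-1]-data[0] = 4-3 = 1

1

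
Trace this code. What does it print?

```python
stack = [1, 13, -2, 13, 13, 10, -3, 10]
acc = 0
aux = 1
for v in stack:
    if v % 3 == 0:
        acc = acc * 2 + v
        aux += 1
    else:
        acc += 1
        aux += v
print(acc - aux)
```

v=1: not %3==0, acc = 0+1 = 1; aux=2
v=13: not %3==0, acc = 1+1 = 2; aux=15
v=-2: not %3==0, acc = 2+1 = 3; aux=13
v=13: not %3==0, acc = 3+1 = 4; aux=26
v=13: not %3==0, acc = 4+1 = 5; aux=39
v=10: not %3==0, acc = 5+1 = 6; aux=49
v=-3: %3==0, acc = 6*2+(-3) = 9; aux=50
v=10: not %3==0, acc = 9+1 = 10; aux=60
acc-aux = 10-60 = -50

-50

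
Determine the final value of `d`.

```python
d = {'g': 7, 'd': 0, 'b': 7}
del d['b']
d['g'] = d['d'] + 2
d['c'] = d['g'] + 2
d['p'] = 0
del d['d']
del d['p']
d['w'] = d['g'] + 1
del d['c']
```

{'g': 2, 'w': 3}

del 'b' → {'g': 7, 'd': 0}
d['g'] = d['d']+2 = 2 → {'g': 2, 'd': 0}
d['c'] = d['g']+2 = 4 → {'g': 2, 'd': 0, 'c': 4}
d['p'] = 0 → {'g': 2, 'd': 0, 'c': 4, 'p': 0}
del 'd' → {'g': 2, 'c': 4, 'p': 0}
del 'p' → {'g': 2, 'c': 4}
d['w'] = d['g']+1 = 3 → {'g': 2, 'c': 4, 'w': 3}
del 'c' → {'g': 2, 'w': 3}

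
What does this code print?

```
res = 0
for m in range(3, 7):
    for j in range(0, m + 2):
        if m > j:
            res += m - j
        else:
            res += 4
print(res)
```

84

m=3,j=0: 3>0, res = 0+3 = 3
m=3,j=1: 3>1, res = 3+2 = 5
m=3,j=2: 3>2, res = 5+1 = 6
m=3,j=3: not 3>3, res = 6+4 = 10
m=3,j=4: not 3>4, res = 10+4 = 14
m=4,j=0: 4>0, res = 14+4 = 18
m=4,j=1: 4>1, res = 18+3 = 21
m=4,j=2: 4>2, res = 21+2 = 23
m=4,j=3: 4>3, res = 23+1 = 24
m=4,j=4: not 4>4, res = 24+4 = 28
m=4,j=5: not 4>5, res = 28+4 = 32
m=5,j=0: 5>0, res = 32+5 = 37
m=5,j=1: 5>1, res = 37+4 = 41
m=5,j=2: 5>2, res = 41+3 = 44
m=5,j=3: 5>3, res = 44+2 = 46
m=5,j=4: 5>4, res = 46+1 = 47
m=5,j=5: not 5>5, res = 47+4 = 51
m=5,j=6: not 5>6, res = 51+4 = 55
m=6,j=0: 6>0, res = 55+6 = 61
m=6,j=1: 6>1, res = 61+5 = 66
m=6,j=2: 6>2, res = 66+4 = 70
m=6,j=3: 6>3, res = 70+3 = 73
m=6,j=4: 6>4, res = 73+2 = 75
m=6,j=5: 6>5, res = 75+1 = 76
m=6,j=6: not 6>6, res = 76+4 = 80
m=6,j=7: not 6>7, res = 80+4 = 84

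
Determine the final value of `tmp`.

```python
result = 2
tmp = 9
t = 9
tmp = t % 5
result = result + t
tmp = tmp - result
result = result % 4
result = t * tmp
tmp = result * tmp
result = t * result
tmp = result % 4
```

1

tmp = 9%5 = 4
result = 2+9 = 11
tmp = 4-11 = -7
result = 11%4 = 3
result = 9*(-7) = -63
tmp = (-63)*(-7) = 441
result = 9*(-63) = -567
tmp = (-567)%4 = 1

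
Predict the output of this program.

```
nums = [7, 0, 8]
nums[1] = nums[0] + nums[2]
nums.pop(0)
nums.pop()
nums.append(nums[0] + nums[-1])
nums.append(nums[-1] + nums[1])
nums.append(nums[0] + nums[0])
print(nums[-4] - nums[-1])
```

-15

nums[1] = nums[0]+nums[2] = 7+8 = 15 → [7, 15, 8]
pop(0) removes 7 → [15, 8]
pop() removes 8 → [15]
append nums[0]+nums[-1] = 15+15 = 30 → [15, 30]
append nums[-1]+nums[1] = 30+30 = 60 → [15, 30, 60]
append nums[0]+nums[0] = 15+15 = 30 → [15, 30, 60, 30]
nums[-4]-nums[-1] = 15-30 = -15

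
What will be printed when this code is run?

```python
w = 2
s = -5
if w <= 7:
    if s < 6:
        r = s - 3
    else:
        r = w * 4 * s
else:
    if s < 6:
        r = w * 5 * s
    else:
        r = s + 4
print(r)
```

-8

w=2, s=-5
w <= 7 is True; s < 6 is True
→ r = s - 3 = -8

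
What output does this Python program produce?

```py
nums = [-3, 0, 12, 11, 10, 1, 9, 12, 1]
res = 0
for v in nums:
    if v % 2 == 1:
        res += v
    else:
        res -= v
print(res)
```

-15

v=-3: odd, res = 0+(-3) = -3
v=0: not odd, res = (-3)-0 = -3
v=12: not odd, res = (-3)-12 = -15
v=11: odd, res = (-15)+11 = -4
v=10: not odd, res = (-4)-10 = -14
v=1: odd, res = (-14)+1 = -13
v=9: odd, res = (-13)+9 = -4
v=12: not odd, res = (-4)-12 = -16
v=1: odd, res = (-16)+1 = -15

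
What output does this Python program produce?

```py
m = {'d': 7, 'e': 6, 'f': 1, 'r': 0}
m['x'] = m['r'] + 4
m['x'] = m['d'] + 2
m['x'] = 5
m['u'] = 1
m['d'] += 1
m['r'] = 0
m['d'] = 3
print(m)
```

{'d': 3, 'e': 6, 'f': 1, 'r': 0, 'x': 5, 'u': 1}

m['x'] = m['r']+4 = 4 → {'d': 7, 'e': 6, 'f': 1, 'r': 0, 'x': 4}
m['x'] = m['d']+2 = 9 → {'d': 7, 'e': 6, 'f': 1, 'r': 0, 'x': 9}
m['x'] = 5 → {'d': 7, 'e': 6, 'f': 1, 'r': 0, 'x': 5}
m['u'] = 1 → {'d': 7, 'e': 6, 'f': 1, 'r': 0, 'x': 5, 'u': 1}
m['d'] = 7+1 = 8 → {'d': 8, 'e': 6, 'f': 1, 'r': 0, 'x': 5, 'u': 1}
m['r'] = 0 → {'d': 8, 'e': 6, 'f': 1, 'r': 0, 'x': 5, 'u': 1}
m['d'] = 3 → {'d': 3, 'e': 6, 'f': 1, 'r': 0, 'x': 5, 'u': 1}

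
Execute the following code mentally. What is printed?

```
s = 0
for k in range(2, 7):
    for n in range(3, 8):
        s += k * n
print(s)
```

k=2,n=3: s = 0+6 = 6
k=2,n=4: s = 6+8 = 14
k=2,n=5: s = 14+10 = 24
k=2,n=6: s = 24+12 = 36
k=2,n=7: s = 36+14 = 50
k=3,n=3: s = 50+9 = 59
k=3,n=4: s = 59+12 = 71
k=3,n=5: s = 71+15 = 86
k=3,n=6: s = 86+18 = 104
k=3,n=7: s = 104+21 = 125
k=4,n=3: s = 125+12 = 137
k=4,n=4: s = 137+16 = 153
k=4,n=5: s = 153+20 = 173
k=4,n=6: s = 173+24 = 197
k=4,n=7: s = 197+28 = 225
k=5,n=3: s = 225+15 = 240
k=5,n=4: s = 240+20 = 260
k=5,n=5: s = 260+25 = 285
k=5,n=6: s = 285+30 = 315
k=5,n=7: s = 315+35 = 350
k=6,n=3: s = 350+18 = 368
k=6,n=4: s = 368+24 = 392
k=6,n=5: s = 392+30 = 422
k=6,n=6: s = 422+36 = 458
k=6,n=7: s = 458+42 = 500

500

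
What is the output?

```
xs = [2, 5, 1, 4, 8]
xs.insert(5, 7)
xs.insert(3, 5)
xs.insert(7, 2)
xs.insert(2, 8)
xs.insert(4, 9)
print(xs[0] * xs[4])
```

insert 7 at 5 → [2, 5, 1, 4, 8, 7]
insert 5 at 3 → [2, 5, 1, 5, 4, 8, 7]
insert 2 at 7 → [2, 5, 1, 5, 4, 8, 7, 2]
insert 8 at 2 → [2, 5, 8, 1, 5, 4, 8, 7, 2]
insert 9 at 4 → [2, 5, 8, 1, 9, 5, 4, 8, 7, 2]
xs[0]*xs[4] = 2*9 = 18

18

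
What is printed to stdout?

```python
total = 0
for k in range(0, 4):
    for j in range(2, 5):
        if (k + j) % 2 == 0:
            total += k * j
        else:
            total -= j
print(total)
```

6

k=0,j=2: even sum, total = 0+0 = 0
k=0,j=3: odd sum, total = 0-3 = -3
k=0,j=4: even sum, total = (-3)+0 = -3
k=1,j=2: odd sum, total = (-3)-2 = -5
k=1,j=3: even sum, total = (-5)+3 = -2
k=1,j=4: odd sum, total = (-2)-4 = -6
k=2,j=2: even sum, total = (-6)+4 = -2
k=2,j=3: odd sum, total = (-2)-3 = -5
k=2,j=4: even sum, total = (-5)+8 = 3
k=3,j=2: odd sum, total = 3-2 = 1
k=3,j=3: even sum, total = 1+9 = 10
k=3,j=4: odd sum, total = 10-4 = 6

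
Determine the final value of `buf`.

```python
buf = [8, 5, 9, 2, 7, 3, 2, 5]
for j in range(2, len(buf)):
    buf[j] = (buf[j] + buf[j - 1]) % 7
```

[8, 5, 0, 2, 2, 5, 0, 5]

j=2: buf[2] = (9+5)%7 = 0 → [8, 5, 0, 2, 7, 3, 2, 5]
j=3: buf[3] = (2+0)%7 = 2 → [8, 5, 0, 2, 7, 3, 2, 5]
j=4: buf[4] = (7+2)%7 = 2 → [8, 5, 0, 2, 2, 3, 2, 5]
j=5: buf[5] = (3+2)%7 = 5 → [8, 5, 0, 2, 2, 5, 2, 5]
j=6: buf[6] = (2+5)%7 = 0 → [8, 5, 0, 2, 2, 5, 0, 5]
j=7: buf[7] = (5+0)%7 = 5 → [8, 5, 0, 2, 2, 5, 0, 5]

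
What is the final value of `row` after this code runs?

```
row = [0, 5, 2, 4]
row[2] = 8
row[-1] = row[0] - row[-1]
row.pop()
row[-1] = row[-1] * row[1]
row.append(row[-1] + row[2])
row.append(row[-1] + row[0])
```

[0, 5, 40, 80, 80]

row[2] = 8 → [0, 5, 8, 4]
row[-1] = row[0]-row[-1] = 0-4 = -4 → [0, 5, 8, -4]
pop() removes -4 → [0, 5, 8]
row[-1] = row[-1]*row[1] = 8*5 = 40 → [0, 5, 40]
append row[-1]+row[2] = 40+40 = 80 → [0, 5, 40, 80]
append row[-1]+row[0] = 80+0 = 80 → [0, 5, 40, 80, 80]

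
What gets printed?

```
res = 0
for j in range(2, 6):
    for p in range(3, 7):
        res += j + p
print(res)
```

128

j=2,p=3: res = 0+5 = 5
j=2,p=4: res = 5+6 = 11
j=2,p=5: res = 11+7 = 18
j=2,p=6: res = 18+8 = 26
j=3,p=3: res = 26+6 = 32
j=3,p=4: res = 32+7 = 39
j=3,p=5: res = 39+8 = 47
j=3,p=6: res = 47+9 = 56
j=4,p=3: res = 56+7 = 63
j=4,p=4: res = 63+8 = 71
j=4,p=5: res = 71+9 = 80
j=4,p=6: res = 80+10 = 90
j=5,p=3: res = 90+8 = 98
j=5,p=4: res = 98+9 = 107
j=5,p=5: res = 107+10 = 117
j=5,p=6: res = 117+11 = 128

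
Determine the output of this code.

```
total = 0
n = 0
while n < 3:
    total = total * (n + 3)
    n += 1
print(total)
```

n=0: total = 0*3 = 0
n=1: total = 0*4 = 0
n=2: total = 0*5 = 0

0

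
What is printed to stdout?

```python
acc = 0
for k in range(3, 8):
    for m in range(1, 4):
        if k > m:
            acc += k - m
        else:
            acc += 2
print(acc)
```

k=3,m=1: 3>1, acc = 0+2 = 2
k=3,m=2: 3>2, acc = 2+1 = 3
k=3,m=3: not 3>3, acc = 3+2 = 5
k=4,m=1: 4>1, acc = 5+3 = 8
k=4,m=2: 4>2, acc = 8+2 = 10
k=4,m=3: 4>3, acc = 10+1 = 11
k=5,m=1: 5>1, acc = 11+4 = 15
k=5,m=2: 5>2, acc = 15+3 = 18
k=5,m=3: 5>3, acc = 18+2 = 20
k=6,m=1: 6>1, acc = 20+5 = 25
k=6,m=2: 6>2, acc = 25+4 = 29
k=6,m=3: 6>3, acc = 29+3 = 32
k=7,m=1: 7>1, acc = 32+6 = 38
k=7,m=2: 7>2, acc = 38+5 = 43
k=7,m=3: 7>3, acc = 43+4 = 47

47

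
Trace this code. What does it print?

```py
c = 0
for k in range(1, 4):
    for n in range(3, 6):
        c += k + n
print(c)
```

k=1,n=3: c = 0+4 = 4
k=1,n=4: c = 4+5 = 9
k=1,n=5: c = 9+6 = 15
k=2,n=3: c = 15+5 = 20
k=2,n=4: c = 20+6 = 26
k=2,n=5: c = 26+7 = 33
k=3,n=3: c = 33+6 = 39
k=3,n=4: c = 39+7 = 46
k=3,n=5: c = 46+8 = 54

54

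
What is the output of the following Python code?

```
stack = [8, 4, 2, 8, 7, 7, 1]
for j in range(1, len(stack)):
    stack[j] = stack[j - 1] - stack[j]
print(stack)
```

j=1: stack[1] = 8-4 = 4 → [8, 4, 2, 8, 7, 7, 1]
j=2: stack[2] = 4-2 = 2 → [8, 4, 2, 8, 7, 7, 1]
j=3: stack[3] = 2-8 = -6 → [8, 4, 2, -6, 7, 7, 1]
j=4: stack[4] = (-6)-7 = -13 → [8, 4, 2, -6, -13, 7, 1]
j=5: stack[5] = (-13)-7 = -20 → [8, 4, 2, -6, -13, -20, 1]
j=6: stack[6] = (-20)-1 = -21 → [8, 4, 2, -6, -13, -20, -21]

[8, 4, 2, -6, -13, -20, -21]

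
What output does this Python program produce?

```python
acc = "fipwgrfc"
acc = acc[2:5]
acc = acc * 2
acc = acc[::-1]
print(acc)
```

gwpgwp

slice [2:5] → 'pwg'
repeat ×2 → 'pwgpwg'
reverse → 'gwpgwp'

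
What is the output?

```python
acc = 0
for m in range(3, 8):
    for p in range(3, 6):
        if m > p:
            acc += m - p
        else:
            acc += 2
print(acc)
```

m=3,p=3: not 3>3, acc = 0+2 = 2
m=3,p=4: not 3>4, acc = 2+2 = 4
m=3,p=5: not 3>5, acc = 4+2 = 6
m=4,p=3: 4>3, acc = 6+1 = 7
m=4,p=4: not 4>4, acc = 7+2 = 9
m=4,p=5: not 4>5, acc = 9+2 = 11
m=5,p=3: 5>3, acc = 11+2 = 13
m=5,p=4: 5>4, acc = 13+1 = 14
m=5,p=5: not 5>5, acc = 14+2 = 16
m=6,p=3: 6>3, acc = 16+3 = 19
m=6,p=4: 6>4, acc = 19+2 = 21
m=6,p=5: 6>5, acc = 21+1 = 22
m=7,p=3: 7>3, acc = 22+4 = 26
m=7,p=4: 7>4, acc = 26+3 = 29
m=7,p=5: 7>5, acc = 29+2 = 31

31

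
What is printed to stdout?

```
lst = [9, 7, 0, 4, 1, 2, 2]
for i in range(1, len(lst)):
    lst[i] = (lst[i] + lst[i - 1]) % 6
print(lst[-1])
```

1

i=1: lst[1] = (7+9)%6 = 4 → [9, 4, 0, 4, 1, 2, 2]
i=2: lst[2] = (0+4)%6 = 4 → [9, 4, 4, 4, 1, 2, 2]
i=3: lst[3] = (4+4)%6 = 2 → [9, 4, 4, 2, 1, 2, 2]
i=4: lst[4] = (1+2)%6 = 3 → [9, 4, 4, 2, 3, 2, 2]
i=5: lst[5] = (2+3)%6 = 5 → [9, 4, 4, 2, 3, 5, 2]
i=6: lst[6] = (2+5)%6 = 1 → [9, 4, 4, 2, 3, 5, 1]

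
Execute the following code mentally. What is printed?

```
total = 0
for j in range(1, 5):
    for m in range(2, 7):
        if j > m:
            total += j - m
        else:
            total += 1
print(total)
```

21

j=1,m=2: not 1>2, total = 0+1 = 1
j=1,m=3: not 1>3, total = 1+1 = 2
j=1,m=4: not 1>4, total = 2+1 = 3
j=1,m=5: not 1>5, total = 3+1 = 4
j=1,m=6: not 1>6, total = 4+1 = 5
j=2,m=2: not 2>2, total = 5+1 = 6
j=2,m=3: not 2>3, total = 6+1 = 7
j=2,m=4: not 2>4, total = 7+1 = 8
j=2,m=5: not 2>5, total = 8+1 = 9
j=2,m=6: not 2>6, total = 9+1 = 10
j=3,m=2: 3>2, total = 10+1 = 11
j=3,m=3: not 3>3, total = 11+1 = 12
j=3,m=4: not 3>4, total = 12+1 = 13
j=3,m=5: not 3>5, total = 13+1 = 14
j=3,m=6: not 3>6, total = 14+1 = 15
j=4,m=2: 4>2, total = 15+2 = 17
j=4,m=3: 4>3, total = 17+1 = 18
j=4,m=4: not 4>4, total = 18+1 = 19
j=4,m=5: not 4>5, total = 19+1 = 20
j=4,m=6: not 4>6, total = 20+1 = 21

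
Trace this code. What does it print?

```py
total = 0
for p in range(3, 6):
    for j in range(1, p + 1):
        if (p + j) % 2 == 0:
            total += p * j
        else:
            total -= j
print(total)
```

69

p=3,j=1: even sum, total = 0+3 = 3
p=3,j=2: odd sum, total = 3-2 = 1
p=3,j=3: even sum, total = 1+9 = 10
p=4,j=1: odd sum, total = 10-1 = 9
p=4,j=2: even sum, total = 9+8 = 17
p=4,j=3: odd sum, total = 17-3 = 14
p=4,j=4: even sum, total = 14+16 = 30
p=5,j=1: even sum, total = 30+5 = 35
p=5,j=2: odd sum, total = 35-2 = 33
p=5,j=3: even sum, total = 33+15 = 48
p=5,j=4: odd sum, total = 48-4 = 44
p=5,j=5: even sum, total = 44+25 = 69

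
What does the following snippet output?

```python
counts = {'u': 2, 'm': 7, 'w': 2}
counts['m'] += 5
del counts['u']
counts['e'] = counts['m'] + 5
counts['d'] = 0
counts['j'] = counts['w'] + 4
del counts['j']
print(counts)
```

counts['m'] = 7+5 = 12 → {'u': 2, 'm': 12, 'w': 2}
del 'u' → {'m': 12, 'w': 2}
counts['e'] = counts['m']+5 = 17 → {'m': 12, 'w': 2, 'e': 17}
counts['d'] = 0 → {'m': 12, 'w': 2, 'e': 17, 'd': 0}
counts['j'] = counts['w']+4 = 6 → {'m': 12, 'w': 2, 'e': 17, 'd': 0, 'j': 6}
del 'j' → {'m': 12, 'w': 2, 'e': 17, 'd': 0}

{'m': 12, 'w': 2, 'e': 17, 'd': 0}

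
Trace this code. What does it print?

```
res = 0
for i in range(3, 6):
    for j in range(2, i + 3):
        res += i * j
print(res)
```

257

i=3,j=2: res = 0+6 = 6
i=3,j=3: res = 6+9 = 15
i=3,j=4: res = 15+12 = 27
i=3,j=5: res = 27+15 = 42
i=4,j=2: res = 42+8 = 50
i=4,j=3: res = 50+12 = 62
i=4,j=4: res = 62+16 = 78
i=4,j=5: res = 78+20 = 98
i=4,j=6: res = 98+24 = 122
i=5,j=2: res = 122+10 = 132
i=5,j=3: res = 132+15 = 147
i=5,j=4: res = 147+20 = 167
i=5,j=5: res = 167+25 = 192
i=5,j=6: res = 192+30 = 222
i=5,j=7: res = 222+35 = 257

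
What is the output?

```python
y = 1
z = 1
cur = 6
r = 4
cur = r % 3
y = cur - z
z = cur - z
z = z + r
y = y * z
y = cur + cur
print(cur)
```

cur = 4%3 = 1
y = 1-1 = 0
z = 1-1 = 0
z = 0+4 = 4
y = 0*4 = 0
y = 1+1 = 2

1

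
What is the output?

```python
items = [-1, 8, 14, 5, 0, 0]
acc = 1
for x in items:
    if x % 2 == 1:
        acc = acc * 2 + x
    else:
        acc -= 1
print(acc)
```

x=-1: odd, acc = 1*2+(-1) = 1
x=8: not odd, acc = 1-1 = 0
x=14: not odd, acc = 0-1 = -1
x=5: odd, acc = (-1)*2+5 = 3
x=0: not odd, acc = 3-1 = 2
x=0: not odd, acc = 2-1 = 1

1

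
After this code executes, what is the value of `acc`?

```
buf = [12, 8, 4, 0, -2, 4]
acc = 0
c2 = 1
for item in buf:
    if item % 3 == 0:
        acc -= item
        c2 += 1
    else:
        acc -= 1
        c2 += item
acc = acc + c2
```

1

item=12: %3==0, acc = 0-12 = -12; c2=2
item=8: not %3==0, acc = (-12)-1 = -13; c2=10
item=4: not %3==0, acc = (-13)-1 = -14; c2=14
item=0: %3==0, acc = (-14)-0 = -14; c2=15
item=-2: not %3==0, acc = (-14)-1 = -15; c2=13
item=4: not %3==0, acc = (-15)-1 = -16; c2=17
acc+c2 = (-16)+17 = 1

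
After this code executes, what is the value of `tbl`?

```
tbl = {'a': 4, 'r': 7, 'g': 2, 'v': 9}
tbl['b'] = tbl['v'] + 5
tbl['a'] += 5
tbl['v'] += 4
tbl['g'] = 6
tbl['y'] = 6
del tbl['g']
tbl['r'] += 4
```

tbl['b'] = tbl['v']+5 = 14 → {'a': 4, 'r': 7, 'g': 2, 'v': 9, 'b': 14}
tbl['a'] = 4+5 = 9 → {'a': 9, 'r': 7, 'g': 2, 'v': 9, 'b': 14}
tbl['v'] = 9+4 = 13 → {'a': 9, 'r': 7, 'g': 2, 'v': 13, 'b': 14}
tbl['g'] = 6 → {'a': 9, 'r': 7, 'g': 6, 'v': 13, 'b': 14}
tbl['y'] = 6 → {'a': 9, 'r': 7, 'g': 6, 'v': 13, 'b': 14, 'y': 6}
del 'g' → {'a': 9, 'r': 7, 'v': 13, 'b': 14, 'y': 6}
tbl['r'] = 7+4 = 11 → {'a': 9, 'r': 11, 'v': 13, 'b': 14, 'y': 6}

{'a': 9, 'r': 11, 'v': 13, 'b': 14, 'y': 6}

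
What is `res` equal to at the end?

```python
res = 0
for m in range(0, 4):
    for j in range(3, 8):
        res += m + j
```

130

m=0,j=3: res = 0+3 = 3
m=0,j=4: res = 3+4 = 7
m=0,j=5: res = 7+5 = 12
m=0,j=6: res = 12+6 = 18
m=0,j=7: res = 18+7 = 25
m=1,j=3: res = 25+4 = 29
m=1,j=4: res = 29+5 = 34
m=1,j=5: res = 34+6 = 40
m=1,j=6: res = 40+7 = 47
m=1,j=7: res = 47+8 = 55
m=2,j=3: res = 55+5 = 60
m=2,j=4: res = 60+6 = 66
m=2,j=5: res = 66+7 = 73
m=2,j=6: res = 73+8 = 81
m=2,j=7: res = 81+9 = 90
m=3,j=3: res = 90+6 = 96
m=3,j=4: res = 96+7 = 103
m=3,j=5: res = 103+8 = 111
m=3,j=6: res = 111+9 = 120
m=3,j=7: res = 120+10 = 130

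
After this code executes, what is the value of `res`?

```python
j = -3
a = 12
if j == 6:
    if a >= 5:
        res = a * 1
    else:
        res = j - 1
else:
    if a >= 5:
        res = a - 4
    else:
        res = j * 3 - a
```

j=-3, a=12
j == 6 is False; a >= 5 is True
→ res = a - 4 = 8

8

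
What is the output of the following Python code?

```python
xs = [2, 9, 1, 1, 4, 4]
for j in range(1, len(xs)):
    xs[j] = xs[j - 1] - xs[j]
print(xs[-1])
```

j=1: xs[1] = 2-9 = -7 → [2, -7, 1, 1, 4, 4]
j=2: xs[2] = (-7)-1 = -8 → [2, -7, -8, 1, 4, 4]
j=3: xs[3] = (-8)-1 = -9 → [2, -7, -8, -9, 4, 4]
j=4: xs[4] = (-9)-4 = -13 → [2, -7, -8, -9, -13, 4]
j=5: xs[5] = (-13)-4 = -17 → [2, -7, -8, -9, -13, -17]

-17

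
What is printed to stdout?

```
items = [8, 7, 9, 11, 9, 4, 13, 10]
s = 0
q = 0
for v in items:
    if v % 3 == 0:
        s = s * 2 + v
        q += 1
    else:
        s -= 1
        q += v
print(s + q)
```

v=8: not %3==0, s = 0-1 = -1; q=8
v=7: not %3==0, s = (-1)-1 = -2; q=15
v=9: %3==0, s = (-2)*2+9 = 5; q=16
v=11: not %3==0, s = 5-1 = 4; q=27
v=9: %3==0, s = 4*2+9 = 17; q=28
v=4: not %3==0, s = 17-1 = 16; q=32
v=13: not %3==0, s = 16-1 = 15; q=45
v=10: not %3==0, s = 15-1 = 14; q=55
s+q = 14+55 = 69

69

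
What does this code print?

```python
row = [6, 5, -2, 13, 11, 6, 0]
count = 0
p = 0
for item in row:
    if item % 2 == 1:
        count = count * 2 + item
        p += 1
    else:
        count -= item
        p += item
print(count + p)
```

24

item=6: not odd, count = 0-6 = -6; p=6
item=5: odd, count = (-6)*2+5 = -7; p=7
item=-2: not odd, count = (-7)-(-2) = -5; p=5
item=13: odd, count = (-5)*2+13 = 3; p=6
item=11: odd, count = 3*2+11 = 17; p=7
item=6: not odd, count = 17-6 = 11; p=13
item=0: not odd, count = 11-0 = 11; p=13
count+p = 11+13 = 24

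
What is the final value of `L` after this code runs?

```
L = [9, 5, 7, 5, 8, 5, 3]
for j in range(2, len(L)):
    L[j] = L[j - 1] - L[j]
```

j=2: L[2] = 5-7 = -2 → [9, 5, -2, 5, 8, 5, 3]
j=3: L[3] = (-2)-5 = -7 → [9, 5, -2, -7, 8, 5, 3]
j=4: L[4] = (-7)-8 = -15 → [9, 5, -2, -7, -15, 5, 3]
j=5: L[5] = (-15)-5 = -20 → [9, 5, -2, -7, -15, -20, 3]
j=6: L[6] = (-20)-3 = -23 → [9, 5, -2, -7, -15, -20, -23]

[9, 5, -2, -7, -15, -20, -23]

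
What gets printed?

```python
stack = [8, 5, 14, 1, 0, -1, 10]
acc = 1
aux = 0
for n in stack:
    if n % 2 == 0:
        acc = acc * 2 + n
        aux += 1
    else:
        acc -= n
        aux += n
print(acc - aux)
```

95

n=8: even, acc = 1*2+8 = 10; aux=1
n=5: not even, acc = 10-5 = 5; aux=6
n=14: even, acc = 5*2+14 = 24; aux=7
n=1: not even, acc = 24-1 = 23; aux=8
n=0: even, acc = 23*2+0 = 46; aux=9
n=-1: not even, acc = 46-(-1) = 47; aux=8
n=10: even, acc = 47*2+10 = 104; aux=9
acc-aux = 104-9 = 95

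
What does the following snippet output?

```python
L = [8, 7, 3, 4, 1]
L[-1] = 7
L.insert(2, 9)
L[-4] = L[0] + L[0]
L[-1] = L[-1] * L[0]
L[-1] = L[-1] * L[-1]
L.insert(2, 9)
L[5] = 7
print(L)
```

[8, 7, 9, 16, 3, 7, 3136]

L[-1] = 7 → [8, 7, 3, 4, 7]
insert 9 at 2 → [8, 7, 9, 3, 4, 7]
L[-4] = L[0]+L[0] = 8+8 = 16 → [8, 7, 16, 3, 4, 7]
L[-1] = L[-1]*L[0] = 7*8 = 56 → [8, 7, 16, 3, 4, 56]
L[-1] = L[-1]*L[-1] = 56*56 = 3136 → [8, 7, 16, 3, 4, 3136]
insert 9 at 2 → [8, 7, 9, 16, 3, 4, 3136]
L[5] = 7 → [8, 7, 9, 16, 3, 7, 3136]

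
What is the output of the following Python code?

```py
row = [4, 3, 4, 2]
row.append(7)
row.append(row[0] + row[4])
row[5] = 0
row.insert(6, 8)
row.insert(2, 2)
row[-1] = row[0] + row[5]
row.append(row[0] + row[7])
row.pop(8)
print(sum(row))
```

33

append 7 → [4, 3, 4, 2, 7]
append row[0]+row[4] = 4+7 = 11 → [4, 3, 4, 2, 7, 11]
row[5] = 0 → [4, 3, 4, 2, 7, 0]
insert 8 at 6 → [4, 3, 4, 2, 7, 0, 8]
insert 2 at 2 → [4, 3, 2, 4, 2, 7, 0, 8]
row[-1] = row[0]+row[5] = 4+7 = 11 → [4, 3, 2, 4, 2, 7, 0, 11]
append row[0]+row[7] = 4+11 = 15 → [4, 3, 2, 4, 2, 7, 0, 11, 15]
pop(8) removes 15 → [4, 3, 2, 4, 2, 7, 0, 11]
sum = 33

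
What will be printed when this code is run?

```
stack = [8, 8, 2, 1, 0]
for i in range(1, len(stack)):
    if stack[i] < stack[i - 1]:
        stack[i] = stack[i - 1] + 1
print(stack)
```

i=1: 8>=8, unchanged → [8, 8, 2, 1, 0]
i=2: 2<8, stack[2] = 8+1 = 9 → [8, 8, 9, 1, 0]
i=3: 1<9, stack[3] = 9+1 = 10 → [8, 8, 9, 10, 0]
i=4: 0<10, stack[4] = 10+1 = 11 → [8, 8, 9, 10, 11]

[8, 8, 9, 10, 11]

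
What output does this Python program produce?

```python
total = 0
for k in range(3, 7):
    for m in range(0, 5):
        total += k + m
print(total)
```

k=3,m=0: total = 0+3 = 3
k=3,m=1: total = 3+4 = 7
k=3,m=2: total = 7+5 = 12
k=3,m=3: total = 12+6 = 18
k=3,m=4: total = 18+7 = 25
k=4,m=0: total = 25+4 = 29
k=4,m=1: total = 29+5 = 34
k=4,m=2: total = 34+6 = 40
k=4,m=3: total = 40+7 = 47
k=4,m=4: total = 47+8 = 55
k=5,m=0: total = 55+5 = 60
k=5,m=1: total = 60+6 = 66
k=5,m=2: total = 66+7 = 73
k=5,m=3: total = 73+8 = 81
k=5,m=4: total = 81+9 = 90
k=6,m=0: total = 90+6 = 96
k=6,m=1: total = 96+7 = 103
k=6,m=2: total = 103+8 = 111
k=6,m=3: total = 111+9 = 120
k=6,m=4: total = 120+10 = 130

130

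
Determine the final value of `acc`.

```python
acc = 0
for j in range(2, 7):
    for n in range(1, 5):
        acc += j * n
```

j=2,n=1: acc = 0+2 = 2
j=2,n=2: acc = 2+4 = 6
j=2,n=3: acc = 6+6 = 12
j=2,n=4: acc = 12+8 = 20
j=3,n=1: acc = 20+3 = 23
j=3,n=2: acc = 23+6 = 29
j=3,n=3: acc = 29+9 = 38
j=3,n=4: acc = 38+12 = 50
j=4,n=1: acc = 50+4 = 54
j=4,n=2: acc = 54+8 = 62
j=4,n=3: acc = 62+12 = 74
j=4,n=4: acc = 74+16 = 90
j=5,n=1: acc = 90+5 = 95
j=5,n=2: acc = 95+10 = 105
j=5,n=3: acc = 105+15 = 120
j=5,n=4: acc = 120+20 = 140
j=6,n=1: acc = 140+6 = 146
j=6,n=2: acc = 146+12 = 158
j=6,n=3: acc = 158+18 = 176
j=6,n=4: acc = 176+24 = 200

200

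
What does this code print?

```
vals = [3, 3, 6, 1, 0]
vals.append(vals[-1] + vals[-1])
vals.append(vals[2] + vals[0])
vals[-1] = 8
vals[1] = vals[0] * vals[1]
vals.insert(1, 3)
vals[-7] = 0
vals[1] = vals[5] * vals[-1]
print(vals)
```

[3, 0, 9, 6, 1, 0, 0, 8]

append vals[-1]+vals[-1] = 0+0 = 0 → [3, 3, 6, 1, 0, 0]
append vals[2]+vals[0] = 6+3 = 9 → [3, 3, 6, 1, 0, 0, 9]
vals[-1] = 8 → [3, 3, 6, 1, 0, 0, 8]
vals[1] = vals[0]*vals[1] = 3*3 = 9 → [3, 9, 6, 1, 0, 0, 8]
insert 3 at 1 → [3, 3, 9, 6, 1, 0, 0, 8]
vals[-7] = 0 → [3, 0, 9, 6, 1, 0, 0, 8]
vals[1] = vals[5]*vals[-1] = 0*8 = 0 → [3, 0, 9, 6, 1, 0, 0, 8]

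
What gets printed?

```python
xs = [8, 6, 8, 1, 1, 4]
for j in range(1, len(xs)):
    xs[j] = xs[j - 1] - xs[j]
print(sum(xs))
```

-23

j=1: xs[1] = 8-6 = 2 → [8, 2, 8, 1, 1, 4]
j=2: xs[2] = 2-8 = -6 → [8, 2, -6, 1, 1, 4]
j=3: xs[3] = (-6)-1 = -7 → [8, 2, -6, -7, 1, 4]
j=4: xs[4] = (-7)-1 = -8 → [8, 2, -6, -7, -8, 4]
j=5: xs[5] = (-8)-4 = -12 → [8, 2, -6, -7, -8, -12]
sum = -23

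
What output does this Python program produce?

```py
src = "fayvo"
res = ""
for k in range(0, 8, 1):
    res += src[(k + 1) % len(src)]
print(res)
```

ayvofayv

k=0: add src[1]='a' → 'a'
k=1: add src[2]='y' → 'ay'
k=2: add src[3]='v' → 'ayv'
k=3: add src[4]='o' → 'ayvo'
k=4: add src[0]='f' → 'ayvof'
k=5: add src[1]='a' → 'ayvofa'
k=6: add src[2]='y' → 'ayvofay'
k=7: add src[3]='v' → 'ayvofayv'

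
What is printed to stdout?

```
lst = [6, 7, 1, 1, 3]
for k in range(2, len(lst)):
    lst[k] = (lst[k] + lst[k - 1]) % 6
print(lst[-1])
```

0

k=2: lst[2] = (1+7)%6 = 2 → [6, 7, 2, 1, 3]
k=3: lst[3] = (1+2)%6 = 3 → [6, 7, 2, 3, 3]
k=4: lst[4] = (3+3)%6 = 0 → [6, 7, 2, 3, 0]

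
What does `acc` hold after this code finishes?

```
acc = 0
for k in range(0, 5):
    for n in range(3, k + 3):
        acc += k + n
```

70

k=1,n=3: acc = 0+4 = 4
k=2,n=3: acc = 4+5 = 9
k=2,n=4: acc = 9+6 = 15
k=3,n=3: acc = 15+6 = 21
k=3,n=4: acc = 21+7 = 28
k=3,n=5: acc = 28+8 = 36
k=4,n=3: acc = 36+7 = 43
k=4,n=4: acc = 43+8 = 51
k=4,n=5: acc = 51+9 = 60
k=4,n=6: acc = 60+10 = 70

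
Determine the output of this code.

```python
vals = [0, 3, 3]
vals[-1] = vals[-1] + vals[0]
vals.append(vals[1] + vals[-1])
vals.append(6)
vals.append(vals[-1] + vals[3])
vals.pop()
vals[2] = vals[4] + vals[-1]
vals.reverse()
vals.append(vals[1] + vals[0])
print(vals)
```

[6, 6, 12, 3, 0, 12]

vals[-1] = vals[-1]+vals[0] = 3+0 = 3 → [0, 3, 3]
append vals[1]+vals[-1] = 3+3 = 6 → [0, 3, 3, 6]
append 6 → [0, 3, 3, 6, 6]
append vals[-1]+vals[3] = 6+6 = 12 → [0, 3, 3, 6, 6, 12]
pop() removes 12 → [0, 3, 3, 6, 6]
vals[2] = vals[4]+vals[-1] = 6+6 = 12 → [0, 3, 12, 6, 6]
reverse → [6, 6, 12, 3, 0]
append vals[1]+vals[0] = 6+6 = 12 → [6, 6, 12, 3, 0, 12]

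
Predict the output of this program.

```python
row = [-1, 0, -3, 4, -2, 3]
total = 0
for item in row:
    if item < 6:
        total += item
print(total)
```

item=-1: <6, total = 0+(-1) = -1
item=0: <6, total = (-1)+0 = -1
item=-3: <6, total = (-1)+(-3) = -4
item=4: <6, total = (-4)+4 = 0
item=-2: <6, total = 0+(-2) = -2
item=3: <6, total = (-2)+3 = 1

1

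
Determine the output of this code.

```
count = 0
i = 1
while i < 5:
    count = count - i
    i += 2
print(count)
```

i=1: count = 0-1 = -1
i=3: count = (-1)-3 = -4

-4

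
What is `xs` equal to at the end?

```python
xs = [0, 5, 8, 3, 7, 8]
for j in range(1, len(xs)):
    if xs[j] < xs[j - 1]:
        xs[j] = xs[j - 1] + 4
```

j=1: 5>=0, unchanged → [0, 5, 8, 3, 7, 8]
j=2: 8>=5, unchanged → [0, 5, 8, 3, 7, 8]
j=3: 3<8, xs[3] = 8+4 = 12 → [0, 5, 8, 12, 7, 8]
j=4: 7<12, xs[4] = 12+4 = 16 → [0, 5, 8, 12, 16, 8]
j=5: 8<16, xs[5] = 16+4 = 20 → [0, 5, 8, 12, 16, 20]

[0, 5, 8, 12, 16, 20]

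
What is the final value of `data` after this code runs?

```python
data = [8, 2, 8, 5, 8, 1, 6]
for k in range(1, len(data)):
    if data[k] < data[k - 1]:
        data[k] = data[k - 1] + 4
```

[8, 12, 16, 20, 24, 28, 32]

k=1: 2<8, data[1] = 8+4 = 12 → [8, 12, 8, 5, 8, 1, 6]
k=2: 8<12, data[2] = 12+4 = 16 → [8, 12, 16, 5, 8, 1, 6]
k=3: 5<16, data[3] = 16+4 = 20 → [8, 12, 16, 20, 8, 1, 6]
k=4: 8<20, data[4] = 20+4 = 24 → [8, 12, 16, 20, 24, 1, 6]
k=5: 1<24, data[5] = 24+4 = 28 → [8, 12, 16, 20, 24, 28, 6]
k=6: 6<28, data[6] = 28+4 = 32 → [8, 12, 16, 20, 24, 28, 32]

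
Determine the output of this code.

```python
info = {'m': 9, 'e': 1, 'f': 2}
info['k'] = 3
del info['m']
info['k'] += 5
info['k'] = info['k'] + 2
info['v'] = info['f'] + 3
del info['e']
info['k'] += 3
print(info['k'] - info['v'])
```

8

info['k'] = 3 → {'m': 9, 'e': 1, 'f': 2, 'k': 3}
del 'm' → {'e': 1, 'f': 2, 'k': 3}
info['k'] = 3+5 = 8 → {'e': 1, 'f': 2, 'k': 8}
info['k'] = info['k']+2 = 10 → {'e': 1, 'f': 2, 'k': 10}
info['v'] = info['f']+3 = 5 → {'e': 1, 'f': 2, 'k': 10, 'v': 5}
del 'e' → {'f': 2, 'k': 10, 'v': 5}
info['k'] = 10+3 = 13 → {'f': 2, 'k': 13, 'v': 5}
info['k']-info['v'] = 13-5 = 8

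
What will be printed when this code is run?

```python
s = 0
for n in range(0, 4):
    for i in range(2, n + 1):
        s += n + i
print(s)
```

15

n=2,i=2: s = 0+4 = 4
n=3,i=2: s = 4+5 = 9
n=3,i=3: s = 9+6 = 15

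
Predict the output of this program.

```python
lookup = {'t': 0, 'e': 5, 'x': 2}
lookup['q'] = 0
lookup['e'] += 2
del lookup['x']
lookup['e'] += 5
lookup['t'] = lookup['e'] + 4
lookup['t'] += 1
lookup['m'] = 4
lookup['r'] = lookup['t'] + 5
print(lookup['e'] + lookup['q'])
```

12

lookup['q'] = 0 → {'t': 0, 'e': 5, 'x': 2, 'q': 0}
lookup['e'] = 5+2 = 7 → {'t': 0, 'e': 7, 'x': 2, 'q': 0}
del 'x' → {'t': 0, 'e': 7, 'q': 0}
lookup['e'] = 7+5 = 12 → {'t': 0, 'e': 12, 'q': 0}
lookup['t'] = lookup['e']+4 = 16 → {'t': 16, 'e': 12, 'q': 0}
lookup['t'] = 16+1 = 17 → {'t': 17, 'e': 12, 'q': 0}
lookup['m'] = 4 → {'t': 17, 'e': 12, 'q': 0, 'm': 4}
lookup['r'] = lookup['t']+5 = 22 → {'t': 17, 'e': 12, 'q': 0, 'm': 4, 'r': 22}
lookup['e']+lookup['q'] = 12+0 = 12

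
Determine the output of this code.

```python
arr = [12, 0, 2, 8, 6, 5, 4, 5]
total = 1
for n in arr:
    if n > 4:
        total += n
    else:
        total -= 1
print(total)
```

34

n=12: >4, total = 1+12 = 13
n=0: not >4, total = 13-1 = 12
n=2: not >4, total = 12-1 = 11
n=8: >4, total = 11+8 = 19
n=6: >4, total = 19+6 = 25
n=5: >4, total = 25+5 = 30
n=4: not >4, total = 30-1 = 29
n=5: >4, total = 29+5 = 34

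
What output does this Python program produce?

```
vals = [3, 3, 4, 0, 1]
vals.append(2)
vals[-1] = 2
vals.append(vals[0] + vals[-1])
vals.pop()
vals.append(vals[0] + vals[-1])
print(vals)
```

[3, 3, 4, 0, 1, 2, 5]

append 2 → [3, 3, 4, 0, 1, 2]
vals[-1] = 2 → [3, 3, 4, 0, 1, 2]
append vals[0]+vals[-1] = 3+2 = 5 → [3, 3, 4, 0, 1, 2, 5]
pop() removes 5 → [3, 3, 4, 0, 1, 2]
append vals[0]+vals[-1] = 3+2 = 5 → [3, 3, 4, 0, 1, 2, 5]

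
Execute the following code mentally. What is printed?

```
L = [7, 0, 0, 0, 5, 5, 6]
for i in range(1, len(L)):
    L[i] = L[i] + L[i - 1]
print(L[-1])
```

i=1: L[1] = 0+7 = 7 → [7, 7, 0, 0, 5, 5, 6]
i=2: L[2] = 0+7 = 7 → [7, 7, 7, 0, 5, 5, 6]
i=3: L[3] = 0+7 = 7 → [7, 7, 7, 7, 5, 5, 6]
i=4: L[4] = 5+7 = 12 → [7, 7, 7, 7, 12, 5, 6]
i=5: L[5] = 5+12 = 17 → [7, 7, 7, 7, 12, 17, 6]
i=6: L[6] = 6+17 = 23 → [7, 7, 7, 7, 12, 17, 23]

23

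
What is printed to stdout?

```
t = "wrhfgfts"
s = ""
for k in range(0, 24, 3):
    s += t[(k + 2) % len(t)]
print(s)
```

hfwftrgs

k=0: add t[2]='h' → 'h'
k=3: add t[5]='f' → 'hf'
k=6: add t[0]='w' → 'hfw'
k=9: add t[3]='f' → 'hfwf'
k=12: add t[6]='t' → 'hfwft'
k=15: add t[1]='r' → 'hfwftr'
k=18: add t[4]='g' → 'hfwftrg'
k=21: add t[7]='s' → 'hfwftrgs'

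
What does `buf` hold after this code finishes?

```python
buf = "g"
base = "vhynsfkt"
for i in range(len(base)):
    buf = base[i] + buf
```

i=0: prepend 'v' → 'vg'
i=1: prepend 'h' → 'hvg'
i=2: prepend 'y' → 'yhvg'
i=3: prepend 'n' → 'nyhvg'
i=4: prepend 's' → 'snyhvg'
i=5: prepend 'f' → 'fsnyhvg'
i=6: prepend 'k' → 'kfsnyhvg'
i=7: prepend 't' → 'tkfsnyhvg'

'tkfsnyhvg'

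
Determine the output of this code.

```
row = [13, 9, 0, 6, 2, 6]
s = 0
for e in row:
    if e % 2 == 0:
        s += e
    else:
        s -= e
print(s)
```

-8

e=13: not even, s = 0-13 = -13
e=9: not even, s = (-13)-9 = -22
e=0: even, s = (-22)+0 = -22
e=6: even, s = (-22)+6 = -16
e=2: even, s = (-16)+2 = -14
e=6: even, s = (-14)+6 = -8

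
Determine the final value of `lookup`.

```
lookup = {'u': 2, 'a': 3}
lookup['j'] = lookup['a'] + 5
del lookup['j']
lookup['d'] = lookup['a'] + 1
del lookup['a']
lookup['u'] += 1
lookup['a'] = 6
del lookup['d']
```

{'u': 3, 'a': 6}

lookup['j'] = lookup['a']+5 = 8 → {'u': 2, 'a': 3, 'j': 8}
del 'j' → {'u': 2, 'a': 3}
lookup['d'] = lookup['a']+1 = 4 → {'u': 2, 'a': 3, 'd': 4}
del 'a' → {'u': 2, 'd': 4}
lookup['u'] = 2+1 = 3 → {'u': 3, 'd': 4}
lookup['a'] = 6 → {'u': 3, 'd': 4, 'a': 6}
del 'd' → {'u': 3, 'a': 6}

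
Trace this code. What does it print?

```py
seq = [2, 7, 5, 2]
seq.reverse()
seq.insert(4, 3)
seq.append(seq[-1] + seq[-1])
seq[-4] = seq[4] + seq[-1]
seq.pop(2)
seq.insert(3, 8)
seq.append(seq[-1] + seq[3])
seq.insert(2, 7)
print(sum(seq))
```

reverse → [2, 5, 7, 2]
insert 3 at 4 → [2, 5, 7, 2, 3]
append seq[-1]+seq[-1] = 3+3 = 6 → [2, 5, 7, 2, 3, 6]
seq[-4] = seq[4]+seq[-1] = 3+6 = 9 → [2, 5, 9, 2, 3, 6]
pop(2) removes 9 → [2, 5, 2, 3, 6]
insert 8 at 3 → [2, 5, 2, 8, 3, 6]
append seq[-1]+seq[3] = 6+8 = 14 → [2, 5, 2, 8, 3, 6, 14]
insert 7 at 2 → [2, 5, 7, 2, 8, 3, 6, 14]
sum = 47

47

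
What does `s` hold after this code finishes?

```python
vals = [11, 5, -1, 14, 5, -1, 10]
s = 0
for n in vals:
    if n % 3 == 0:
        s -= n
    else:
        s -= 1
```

n=11: not %3==0, s = 0-1 = -1
n=5: not %3==0, s = (-1)-1 = -2
n=-1: not %3==0, s = (-2)-1 = -3
n=14: not %3==0, s = (-3)-1 = -4
n=5: not %3==0, s = (-4)-1 = -5
n=-1: not %3==0, s = (-5)-1 = -6
n=10: not %3==0, s = (-6)-1 = -7

-7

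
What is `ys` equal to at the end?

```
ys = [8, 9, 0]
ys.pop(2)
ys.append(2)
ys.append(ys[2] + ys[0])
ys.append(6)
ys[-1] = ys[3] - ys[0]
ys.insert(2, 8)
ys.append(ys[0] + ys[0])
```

[8, 9, 8, 2, 10, 2, 16]

pop(2) removes 0 → [8, 9]
append 2 → [8, 9, 2]
append ys[2]+ys[0] = 2+8 = 10 → [8, 9, 2, 10]
append 6 → [8, 9, 2, 10, 6]
ys[-1] = ys[3]-ys[0] = 10-8 = 2 → [8, 9, 2, 10, 2]
insert 8 at 2 → [8, 9, 8, 2, 10, 2]
append ys[0]+ys[0] = 8+8 = 16 → [8, 9, 8, 2, 10, 2, 16]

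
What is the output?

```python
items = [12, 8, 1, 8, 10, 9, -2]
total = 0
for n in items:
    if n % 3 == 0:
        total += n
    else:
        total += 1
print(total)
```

26

n=12: %3==0, total = 0+12 = 12
n=8: not %3==0, total = 12+1 = 13
n=1: not %3==0, total = 13+1 = 14
n=8: not %3==0, total = 14+1 = 15
n=10: not %3==0, total = 15+1 = 16
n=9: %3==0, total = 16+9 = 25
n=-2: not %3==0, total = 25+1 = 26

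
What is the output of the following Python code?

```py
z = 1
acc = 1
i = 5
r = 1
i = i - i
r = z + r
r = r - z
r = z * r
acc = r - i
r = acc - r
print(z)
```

1

i = 5-5 = 0
r = 1+1 = 2
r = 2-1 = 1
r = 1*1 = 1
acc = 1-0 = 1
r = 1-1 = 0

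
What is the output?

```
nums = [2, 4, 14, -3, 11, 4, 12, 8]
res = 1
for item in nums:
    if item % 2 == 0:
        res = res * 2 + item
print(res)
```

item=2: even, res = 1*2+2 = 4
item=4: even, res = 4*2+4 = 12
item=14: even, res = 12*2+14 = 38
item=-3: not even
item=11: not even
item=4: even, res = 38*2+4 = 80
item=12: even, res = 80*2+12 = 172
item=8: even, res = 172*2+8 = 352

352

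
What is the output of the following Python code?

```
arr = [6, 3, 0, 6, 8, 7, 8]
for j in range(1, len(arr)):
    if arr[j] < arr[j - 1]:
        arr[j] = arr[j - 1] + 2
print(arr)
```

j=1: 3<6, arr[1] = 6+2 = 8 → [6, 8, 0, 6, 8, 7, 8]
j=2: 0<8, arr[2] = 8+2 = 10 → [6, 8, 10, 6, 8, 7, 8]
j=3: 6<10, arr[3] = 10+2 = 12 → [6, 8, 10, 12, 8, 7, 8]
j=4: 8<12, arr[4] = 12+2 = 14 → [6, 8, 10, 12, 14, 7, 8]
j=5: 7<14, arr[5] = 14+2 = 16 → [6, 8, 10, 12, 14, 16, 8]
j=6: 8<16, arr[6] = 16+2 = 18 → [6, 8, 10, 12, 14, 16, 18]

[6, 8, 10, 12, 14, 16, 18]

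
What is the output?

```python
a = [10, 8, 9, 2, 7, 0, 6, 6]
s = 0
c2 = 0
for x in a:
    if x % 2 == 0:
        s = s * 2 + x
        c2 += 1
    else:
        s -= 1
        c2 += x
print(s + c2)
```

480

x=10: even, s = 0*2+10 = 10; c2=1
x=8: even, s = 10*2+8 = 28; c2=2
x=9: not even, s = 28-1 = 27; c2=11
x=2: even, s = 27*2+2 = 56; c2=12
x=7: not even, s = 56-1 = 55; c2=19
x=0: even, s = 55*2+0 = 110; c2=20
x=6: even, s = 110*2+6 = 226; c2=21
x=6: even, s = 226*2+6 = 458; c2=22
s+c2 = 458+22 = 480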